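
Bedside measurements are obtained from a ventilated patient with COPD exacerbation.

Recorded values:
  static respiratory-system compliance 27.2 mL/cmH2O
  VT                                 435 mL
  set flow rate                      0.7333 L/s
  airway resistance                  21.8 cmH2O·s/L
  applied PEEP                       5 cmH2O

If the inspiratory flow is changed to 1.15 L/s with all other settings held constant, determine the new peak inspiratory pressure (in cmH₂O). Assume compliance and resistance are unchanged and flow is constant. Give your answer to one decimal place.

PIP = Vt/C + R·V̇ + PEEP (constant-flow equation of motion).
Only the resistive term changes: ΔPIP = R × ΔV̇ = 21.8 × (1.15 − 0.7333) = 21.8 × 0.4167 = 9.084 cmH2O.
Original PIP = 435/27.2 + 21.8×0.7333 + 5 = 36.979 cmH2O; new PIP = 36.979 + (9.084) = 46.063 cmH2O.

46.1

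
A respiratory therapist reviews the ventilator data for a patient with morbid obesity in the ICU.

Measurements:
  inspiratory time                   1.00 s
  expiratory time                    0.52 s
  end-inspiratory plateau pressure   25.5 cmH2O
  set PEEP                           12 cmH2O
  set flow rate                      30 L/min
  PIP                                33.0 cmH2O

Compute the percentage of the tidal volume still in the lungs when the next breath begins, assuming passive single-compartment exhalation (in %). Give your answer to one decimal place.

39.2

Flow: 30 L/min ÷ 60 = 0.5 L/s.
Vt = flow × Ti = 0.5 L/s × 1.00 s × 1000 mL/L = 500.0 mL.
R = (PIP − Pplat)/V̇ = (33.0 − 25.5) / 0.5 = 7.5/0.5 = 15.0 cmH2O·s/L.
C = Vt/(Pplat − PEEP) = 500.0 / (25.5 − 12) = 500.0/13.5 = 37.037 mL/cmH2O.
τ = R × C = 15.0 × 0.03704 L/cmH2O = 0.5556 s.
Fraction remaining at end-expiration = e^(−Te/τ) = e^(−0.52/0.5556) = 0.3922 → 39.22%.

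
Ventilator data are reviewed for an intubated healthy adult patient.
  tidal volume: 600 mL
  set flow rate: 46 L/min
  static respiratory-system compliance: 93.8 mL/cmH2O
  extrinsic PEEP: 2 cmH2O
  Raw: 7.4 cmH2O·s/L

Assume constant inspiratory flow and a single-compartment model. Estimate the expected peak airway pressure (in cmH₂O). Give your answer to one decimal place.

Flow: 46 L/min ÷ 60 = 0.7667 L/s.
Equation of motion (constant flow): PIP = Vt/C + R·V̇ + PEEP.
PIP = 600/93.8 + 7.4×0.7667 + 2 = 6.397 + 5.674 + 2 = 14.071 cmH2O.

14.1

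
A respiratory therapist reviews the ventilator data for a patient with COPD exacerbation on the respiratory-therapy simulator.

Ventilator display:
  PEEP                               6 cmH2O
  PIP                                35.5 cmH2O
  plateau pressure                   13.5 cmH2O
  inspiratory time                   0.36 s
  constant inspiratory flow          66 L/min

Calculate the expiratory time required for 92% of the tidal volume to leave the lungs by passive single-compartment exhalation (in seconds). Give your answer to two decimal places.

2.67

Flow: 66 L/min ÷ 60 = 1.1 L/s.
Vt = flow × Ti = 1.1 L/s × 0.36 s × 1000 mL/L = 396.0 mL.
R = (PIP − Pplat)/V̇ = (35.5 − 13.5) / 1.1 = 22.0/1.1 = 20.0 cmH2O·s/L.
C = Vt/(Pplat − PEEP) = 396.0 / (13.5 − 6) = 396.0/7.5 = 52.8 mL/cmH2O.
τ = R × C = 20.0 × 0.0528 L/cmH2O = 1.056 s.
t = −τ·ln(1 − 0.92) = −1.056·ln(0.08) = 2.667 s.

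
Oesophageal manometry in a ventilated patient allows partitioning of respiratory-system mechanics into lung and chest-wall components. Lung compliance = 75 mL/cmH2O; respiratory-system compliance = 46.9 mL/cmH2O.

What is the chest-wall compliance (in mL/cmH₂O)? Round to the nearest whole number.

125

1/Ccw = 1/Crs − 1/CL.
1/Ccw = 1/46.9 − 1/75 = 0.007989.
Ccw = 125.17 mL/cmH2O.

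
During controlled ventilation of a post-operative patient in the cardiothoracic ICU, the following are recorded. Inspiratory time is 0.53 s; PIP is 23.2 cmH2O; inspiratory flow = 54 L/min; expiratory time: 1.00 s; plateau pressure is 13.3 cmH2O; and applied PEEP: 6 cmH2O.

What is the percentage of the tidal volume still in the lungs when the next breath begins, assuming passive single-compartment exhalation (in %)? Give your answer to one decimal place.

24.9

Flow: 54 L/min ÷ 60 = 0.9 L/s.
Vt = flow × Ti = 0.9 L/s × 0.53 s × 1000 mL/L = 477.0 mL.
R = (PIP − Pplat)/V̇ = (23.2 − 13.3) / 0.9 = 9.9/0.9 = 11.0 cmH2O·s/L.
C = Vt/(Pplat − PEEP) = 477.0 / (13.3 − 6) = 477.0/7.3 = 65.342 mL/cmH2O.
τ = R × C = 11.0 × 0.06534 L/cmH2O = 0.7187 s.
Fraction remaining at end-expiration = e^(−Te/τ) = e^(−1.00/0.7187) = 0.2487 → 24.87%.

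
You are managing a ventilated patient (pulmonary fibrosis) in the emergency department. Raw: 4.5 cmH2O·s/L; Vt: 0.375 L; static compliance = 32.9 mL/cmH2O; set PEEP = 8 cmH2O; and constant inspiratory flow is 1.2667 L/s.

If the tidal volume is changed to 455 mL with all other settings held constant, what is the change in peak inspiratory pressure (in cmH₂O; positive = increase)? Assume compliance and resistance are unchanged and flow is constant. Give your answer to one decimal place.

PIP = Vt/C + R·V̇ + PEEP (constant-flow equation of motion).
Only the elastic term changes: ΔPIP = ΔVt / C = (455 − 375) / 32.9 = 2.432 cmH2O.

2.4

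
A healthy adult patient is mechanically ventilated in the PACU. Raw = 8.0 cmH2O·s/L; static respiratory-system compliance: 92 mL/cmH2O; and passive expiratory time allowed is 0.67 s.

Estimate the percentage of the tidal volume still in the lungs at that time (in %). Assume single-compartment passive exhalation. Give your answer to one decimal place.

40.2

τ = R × C = 8.0 × 92 mL/cmH2O = 8.0 × 0.092 L/cmH2O = 0.736 s.
Passive exhalation: V(t)/V₀ = e^(−t/τ) = e^(−0.67/0.736) = 0.4024.
Fraction remaining = 0.4024 → 40.24%.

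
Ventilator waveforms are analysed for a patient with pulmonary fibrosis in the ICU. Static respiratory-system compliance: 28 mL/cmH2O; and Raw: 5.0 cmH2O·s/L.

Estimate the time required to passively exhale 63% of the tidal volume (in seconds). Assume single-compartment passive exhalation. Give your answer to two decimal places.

0.14

τ = R × C = 5.0 × 28 mL/cmH2O = 5.0 × 0.028 L/cmH2O = 0.14 s.
Exhaled fraction f = 1 − e^(−t/τ) → t = −τ·ln(1 − f) = −0.14·ln(0.37) = 0.1392 s.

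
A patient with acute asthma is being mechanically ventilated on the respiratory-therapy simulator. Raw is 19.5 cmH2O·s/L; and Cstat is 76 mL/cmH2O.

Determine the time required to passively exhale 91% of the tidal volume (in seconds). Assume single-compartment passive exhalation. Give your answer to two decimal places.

3.57

τ = R × C = 19.5 × 76 mL/cmH2O = 19.5 × 0.076 L/cmH2O = 1.482 s.
Exhaled fraction f = 1 − e^(−t/τ) → t = −τ·ln(1 − f) = −1.482·ln(0.09) = 3.569 s.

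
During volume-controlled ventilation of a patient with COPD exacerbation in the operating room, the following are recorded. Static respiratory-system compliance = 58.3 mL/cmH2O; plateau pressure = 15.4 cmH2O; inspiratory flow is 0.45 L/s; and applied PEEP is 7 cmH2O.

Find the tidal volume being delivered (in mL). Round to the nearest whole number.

490

Vt = Cstat × (Pplat − PEEP) = 58.3 × (15.4 − 7) = 58.3 × 8.4 = 489.72 mL.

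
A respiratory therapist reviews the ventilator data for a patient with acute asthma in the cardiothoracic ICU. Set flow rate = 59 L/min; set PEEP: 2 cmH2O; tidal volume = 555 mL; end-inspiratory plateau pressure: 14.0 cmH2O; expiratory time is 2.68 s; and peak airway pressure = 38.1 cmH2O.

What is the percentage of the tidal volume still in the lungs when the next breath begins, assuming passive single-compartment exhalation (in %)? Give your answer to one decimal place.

Flow: 59 L/min ÷ 60 = 0.9833 L/s.
R = (PIP − Pplat)/V̇ = (38.1 − 14.0) / 0.9833 = 24.1/0.9833 = 24.509 cmH2O·s/L.
C = Vt/(Pplat − PEEP) = 555.0 / (14.0 − 2) = 555.0/12.0 = 46.25 mL/cmH2O.
τ = R × C = 24.509 × 0.04625 L/cmH2O = 1.134 s.
Fraction remaining at end-expiration = e^(−Te/τ) = e^(−2.68/1.134) = 0.09411 → 9.411%.

9.4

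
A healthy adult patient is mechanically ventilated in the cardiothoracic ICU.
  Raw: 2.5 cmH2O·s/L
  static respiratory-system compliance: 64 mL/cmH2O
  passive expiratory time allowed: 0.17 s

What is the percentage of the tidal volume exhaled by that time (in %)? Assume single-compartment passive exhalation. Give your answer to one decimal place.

65.4

τ = R × C = 2.5 × 64 mL/cmH2O = 2.5 × 0.064 L/cmH2O = 0.16 s.
Passive exhalation: V(t)/V₀ = e^(−t/τ) = e^(−0.17/0.16) = 0.3456.
Fraction exhaled = 1 − 0.3456 = 0.6544 → 65.44%.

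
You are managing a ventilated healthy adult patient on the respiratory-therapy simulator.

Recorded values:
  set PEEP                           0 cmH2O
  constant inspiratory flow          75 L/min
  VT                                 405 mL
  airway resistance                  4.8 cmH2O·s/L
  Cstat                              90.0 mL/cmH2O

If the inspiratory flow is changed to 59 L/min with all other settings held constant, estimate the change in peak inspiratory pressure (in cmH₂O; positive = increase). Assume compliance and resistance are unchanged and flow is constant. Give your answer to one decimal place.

-1.3

Flow: 75 L/min ÷ 60 = 1.25 L/s.
New flow: 59 L/min ÷ 60 = 0.9833 L/s.
PIP = Vt/C + R·V̇ + PEEP (constant-flow equation of motion).
Only the resistive term changes: ΔPIP = R × ΔV̇ = 4.8 × (0.9833 − 1.25) = 4.8 × -0.2667 = -1.28 cmH2O.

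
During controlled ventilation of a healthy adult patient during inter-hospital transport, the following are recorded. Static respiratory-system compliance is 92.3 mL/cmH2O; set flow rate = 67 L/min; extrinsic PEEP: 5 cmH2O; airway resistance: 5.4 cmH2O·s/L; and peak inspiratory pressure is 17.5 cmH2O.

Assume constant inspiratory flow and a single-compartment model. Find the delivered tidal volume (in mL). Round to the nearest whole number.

Flow: 67 L/min ÷ 60 = 1.1167 L/s.
Equation of motion (constant flow): PIP = Vt/C + R·V̇ + PEEP.
Vt/C = PIP − R·V̇ − PEEP = 17.5 − 6.03 − 5 = 6.47 cmH2O.
Vt = C × 6.47 = 92.3 × 6.47 = 597.18 mL.

597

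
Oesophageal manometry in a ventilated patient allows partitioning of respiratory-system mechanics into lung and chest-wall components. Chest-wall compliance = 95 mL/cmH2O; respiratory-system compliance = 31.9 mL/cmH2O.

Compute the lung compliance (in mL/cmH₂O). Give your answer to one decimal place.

1/CL = 1/Crs − 1/Ccw.
1/CL = 1/31.9 − 1/95 = 0.02082.
CL = 48.031 mL/cmH2O.

48.0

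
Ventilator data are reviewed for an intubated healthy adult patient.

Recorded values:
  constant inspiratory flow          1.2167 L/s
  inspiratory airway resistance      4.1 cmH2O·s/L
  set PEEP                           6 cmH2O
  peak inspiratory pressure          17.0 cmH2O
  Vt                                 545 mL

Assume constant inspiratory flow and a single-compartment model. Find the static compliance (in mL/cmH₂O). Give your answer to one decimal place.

90.7

Equation of motion (constant flow): PIP = Vt/C + R·V̇ + PEEP.
Vt/C = PIP − R·V̇ − PEEP = 17.0 − 4.1×1.2167 − 6 = 17.0 − 4.988 − 6 = 6.012 cmH2O.
C = Vt / 6.012 = 545 / 6.012 = 90.652 mL/cmH2O.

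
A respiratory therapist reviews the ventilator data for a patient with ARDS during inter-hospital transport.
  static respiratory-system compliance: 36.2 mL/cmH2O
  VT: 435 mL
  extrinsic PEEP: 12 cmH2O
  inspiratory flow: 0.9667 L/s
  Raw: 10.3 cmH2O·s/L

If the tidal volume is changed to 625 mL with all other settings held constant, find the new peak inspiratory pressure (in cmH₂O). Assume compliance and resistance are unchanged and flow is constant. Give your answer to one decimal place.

PIP = Vt/C + R·V̇ + PEEP (constant-flow equation of motion).
Only the elastic term changes: ΔPIP = ΔVt / C = (625 − 435) / 36.2 = 5.249 cmH2O.
Original PIP = 435/36.2 + 10.3×0.9667 + 12 = 33.974 cmH2O; new PIP = 33.974 + (5.249) = 39.223 cmH2O.

39.2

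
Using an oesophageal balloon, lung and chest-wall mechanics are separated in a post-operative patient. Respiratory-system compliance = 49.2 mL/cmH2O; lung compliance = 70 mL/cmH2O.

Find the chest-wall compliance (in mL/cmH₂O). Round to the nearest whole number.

1/Ccw = 1/Crs − 1/CL.
1/Ccw = 1/49.2 − 1/70 = 0.006039.
Ccw = 165.59 mL/cmH2O.

166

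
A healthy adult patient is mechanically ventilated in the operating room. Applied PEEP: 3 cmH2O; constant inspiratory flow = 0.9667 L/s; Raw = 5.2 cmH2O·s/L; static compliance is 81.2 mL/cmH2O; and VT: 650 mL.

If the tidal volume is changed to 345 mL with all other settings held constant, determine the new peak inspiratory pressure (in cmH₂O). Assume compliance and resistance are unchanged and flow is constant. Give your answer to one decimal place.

12.3

PIP = Vt/C + R·V̇ + PEEP (constant-flow equation of motion).
Only the elastic term changes: ΔPIP = ΔVt / C = (345 − 650) / 81.2 = -3.756 cmH2O.
Original PIP = 650/81.2 + 5.2×0.9667 + 3 = 16.032 cmH2O; new PIP = 16.032 + (-3.756) = 12.276 cmH2O.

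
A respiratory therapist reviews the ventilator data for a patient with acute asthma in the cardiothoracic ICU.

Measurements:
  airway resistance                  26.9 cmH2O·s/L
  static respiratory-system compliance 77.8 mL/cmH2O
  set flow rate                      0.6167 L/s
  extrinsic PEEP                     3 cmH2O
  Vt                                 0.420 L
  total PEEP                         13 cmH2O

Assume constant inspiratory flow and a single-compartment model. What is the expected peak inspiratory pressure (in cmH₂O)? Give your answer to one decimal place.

35.0

Total PEEP = 13 cmH2O (set 3 + intrinsic 10); this is the baseline alveolar pressure.
Equation of motion (constant flow): PIP = Vt/C + R·V̇ + PEEP.
PIP = 420/77.8 + 26.9×0.6167 + 13 = 5.398 + 16.589 + 13 = 34.987 cmH2O.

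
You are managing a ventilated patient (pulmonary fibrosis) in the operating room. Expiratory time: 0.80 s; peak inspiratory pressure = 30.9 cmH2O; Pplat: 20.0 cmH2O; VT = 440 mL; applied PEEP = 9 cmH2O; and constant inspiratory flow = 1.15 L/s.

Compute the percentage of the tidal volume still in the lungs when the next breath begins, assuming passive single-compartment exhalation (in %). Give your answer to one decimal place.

12.1

R = (PIP − Pplat)/V̇ = (30.9 − 20.0) / 1.15 = 10.9/1.15 = 9.478 cmH2O·s/L.
C = Vt/(Pplat − PEEP) = 440.0 / (20.0 − 9) = 440.0/11.0 = 40.0 mL/cmH2O.
τ = R × C = 9.478 × 0.04 L/cmH2O = 0.3791 s.
Fraction remaining at end-expiration = e^(−Te/τ) = e^(−0.80/0.3791) = 0.1212 → 12.12%.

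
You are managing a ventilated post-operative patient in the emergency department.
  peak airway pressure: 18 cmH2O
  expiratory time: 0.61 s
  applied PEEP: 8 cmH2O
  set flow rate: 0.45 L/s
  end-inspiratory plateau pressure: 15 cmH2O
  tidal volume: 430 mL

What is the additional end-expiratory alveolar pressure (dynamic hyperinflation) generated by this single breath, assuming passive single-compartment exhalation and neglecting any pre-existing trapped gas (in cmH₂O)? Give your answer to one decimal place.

1.6

R = (PIP − Pplat)/V̇ = (18 − 15) / 0.45 = 3.0/0.45 = 6.667 cmH2O·s/L.
C = Vt/(Pplat − PEEP) = 430.0 / (15 − 8) = 430.0/7.0 = 61.429 mL/cmH2O.
τ = R × C = 6.667 × 0.06143 L/cmH2O = 0.4096 s.
Fraction remaining = e^(−Te/τ) = e^(−0.61/0.4096) = 0.2255; trapped volume = 430.0 × 0.2255 = 96.965 mL.
Additional alveolar pressure from trapping ≈ V_trapped / C = 96.965 / 61.429 = 1.578 cmH2O.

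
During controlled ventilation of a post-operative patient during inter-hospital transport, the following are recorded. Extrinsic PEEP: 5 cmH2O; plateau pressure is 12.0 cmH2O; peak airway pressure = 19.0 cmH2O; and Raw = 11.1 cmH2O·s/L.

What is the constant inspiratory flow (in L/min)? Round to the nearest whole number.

flow = (PIP − Pplat) / Raw = (19.0 − 12.0) / 11.1 = 0.6306 L/s × 60 = 37.836 L/min.

38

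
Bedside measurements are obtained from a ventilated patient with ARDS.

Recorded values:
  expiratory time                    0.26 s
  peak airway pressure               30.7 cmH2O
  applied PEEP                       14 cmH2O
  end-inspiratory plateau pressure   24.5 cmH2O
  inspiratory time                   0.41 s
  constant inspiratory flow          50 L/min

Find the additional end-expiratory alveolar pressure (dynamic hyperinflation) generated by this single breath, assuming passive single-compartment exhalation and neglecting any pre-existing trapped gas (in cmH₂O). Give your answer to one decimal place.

Flow: 50 L/min ÷ 60 = 0.8333 L/s.
Vt = flow × Ti = 0.8333 L/s × 0.41 s × 1000 mL/L = 341.65 mL.
R = (PIP − Pplat)/V̇ = (30.7 − 24.5) / 0.8333 = 6.2/0.8333 = 7.44 cmH2O·s/L.
C = Vt/(Pplat − PEEP) = 341.65 / (24.5 − 14) = 341.65/10.5 = 32.538 mL/cmH2O.
τ = R × C = 7.44 × 0.03254 L/cmH2O = 0.2421 s.
Fraction remaining = e^(−Te/τ) = e^(−0.26/0.2421) = 0.3417; trapped volume = 341.65 × 0.3417 = 116.74 mL.
Additional alveolar pressure from trapping ≈ V_trapped / C = 116.74 / 32.538 = 3.588 cmH2O.

3.6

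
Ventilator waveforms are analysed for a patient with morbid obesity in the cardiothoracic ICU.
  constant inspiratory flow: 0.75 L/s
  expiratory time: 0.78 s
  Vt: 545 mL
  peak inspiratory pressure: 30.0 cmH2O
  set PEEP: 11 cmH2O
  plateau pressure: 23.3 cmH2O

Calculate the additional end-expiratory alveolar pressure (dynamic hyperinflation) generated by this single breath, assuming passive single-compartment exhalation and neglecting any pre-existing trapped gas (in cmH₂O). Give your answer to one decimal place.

R = (PIP − Pplat)/V̇ = (30.0 − 23.3) / 0.75 = 6.7/0.75 = 8.933 cmH2O·s/L.
C = Vt/(Pplat − PEEP) = 545.0 / (23.3 − 11) = 545.0/12.3 = 44.309 mL/cmH2O.
τ = R × C = 8.933 × 0.04431 L/cmH2O = 0.3958 s.
Fraction remaining = e^(−Te/τ) = e^(−0.78/0.3958) = 0.1394; trapped volume = 545.0 × 0.1394 = 75.973 mL.
Additional alveolar pressure from trapping ≈ V_trapped / C = 75.973 / 44.309 = 1.715 cmH2O.

1.7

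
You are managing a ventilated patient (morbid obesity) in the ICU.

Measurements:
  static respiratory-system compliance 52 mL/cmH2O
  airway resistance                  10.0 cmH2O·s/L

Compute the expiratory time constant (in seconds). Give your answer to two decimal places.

0.52

τ = R × C = 10.0 × 52 mL/cmH2O = 10.0 × 0.052 L/cmH2O = 0.52 s.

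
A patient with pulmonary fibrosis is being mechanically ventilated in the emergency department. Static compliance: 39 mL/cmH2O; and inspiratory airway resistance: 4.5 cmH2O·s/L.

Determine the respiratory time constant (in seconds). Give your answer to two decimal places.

τ = R × C = 4.5 × 39 mL/cmH2O = 4.5 × 0.039 L/cmH2O = 0.1755 s.

0.18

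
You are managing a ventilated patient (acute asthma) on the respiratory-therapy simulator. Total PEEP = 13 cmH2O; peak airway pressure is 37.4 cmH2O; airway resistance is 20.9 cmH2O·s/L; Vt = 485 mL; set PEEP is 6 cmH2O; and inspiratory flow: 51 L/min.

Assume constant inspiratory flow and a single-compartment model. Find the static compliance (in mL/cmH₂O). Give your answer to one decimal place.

Flow: 51 L/min ÷ 60 = 0.85 L/s.
Total PEEP = 13 cmH2O (set 6 + intrinsic 7); this is the baseline alveolar pressure.
Equation of motion (constant flow): PIP = Vt/C + R·V̇ + PEEP.
Vt/C = PIP − R·V̇ − PEEP = 37.4 − 20.9×0.85 − 13 = 37.4 − 17.765 − 13 = 6.635 cmH2O.
C = Vt / 6.635 = 485 / 6.635 = 73.097 mL/cmH2O.

73.1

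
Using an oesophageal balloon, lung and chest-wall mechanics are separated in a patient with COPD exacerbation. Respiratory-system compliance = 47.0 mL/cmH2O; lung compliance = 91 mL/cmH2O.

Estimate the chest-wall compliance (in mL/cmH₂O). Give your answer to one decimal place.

97.2

1/Ccw = 1/Crs − 1/CL.
1/Ccw = 1/47.0 − 1/91 = 0.01029.
Ccw = 97.182 mL/cmH2O.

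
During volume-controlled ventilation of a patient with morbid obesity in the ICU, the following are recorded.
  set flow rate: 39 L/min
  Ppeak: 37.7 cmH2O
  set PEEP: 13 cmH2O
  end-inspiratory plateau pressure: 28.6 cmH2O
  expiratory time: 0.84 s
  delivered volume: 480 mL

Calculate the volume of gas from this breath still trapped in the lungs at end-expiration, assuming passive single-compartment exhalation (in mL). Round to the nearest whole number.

68

Flow: 39 L/min ÷ 60 = 0.65 L/s.
R = (PIP − Pplat)/V̇ = (37.7 − 28.6) / 0.65 = 9.1/0.65 = 14.0 cmH2O·s/L.
C = Vt/(Pplat − PEEP) = 480.0 / (28.6 − 13) = 480.0/15.6 = 30.769 mL/cmH2O.
τ = R × C = 14.0 × 0.03077 L/cmH2O = 0.4308 s.
Fraction remaining = e^(−Te/τ) = e^(−0.84/0.4308) = 0.1423.
Trapped volume = 480.0 × 0.1423 = 68.304 mL.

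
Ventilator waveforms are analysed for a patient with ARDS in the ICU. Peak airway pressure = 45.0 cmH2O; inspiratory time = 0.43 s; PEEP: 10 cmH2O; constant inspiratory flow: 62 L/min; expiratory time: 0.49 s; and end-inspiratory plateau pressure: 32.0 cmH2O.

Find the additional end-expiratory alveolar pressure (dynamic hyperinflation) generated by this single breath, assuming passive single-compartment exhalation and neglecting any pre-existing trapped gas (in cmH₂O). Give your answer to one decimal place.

3.2

Flow: 62 L/min ÷ 60 = 1.0333 L/s.
Vt = flow × Ti = 1.0333 L/s × 0.43 s × 1000 mL/L = 444.32 mL.
R = (PIP − Pplat)/V̇ = (45.0 − 32.0) / 1.0333 = 13.0/1.0333 = 12.581 cmH2O·s/L.
C = Vt/(Pplat − PEEP) = 444.32 / (32.0 − 10) = 444.32/22.0 = 20.196 mL/cmH2O.
τ = R × C = 12.581 × 0.0202 L/cmH2O = 0.2541 s.
Fraction remaining = e^(−Te/τ) = e^(−0.49/0.2541) = 0.1454; trapped volume = 444.32 × 0.1454 = 64.604 mL.
Additional alveolar pressure from trapping ≈ V_trapped / C = 64.604 / 20.196 = 3.199 cmH2O.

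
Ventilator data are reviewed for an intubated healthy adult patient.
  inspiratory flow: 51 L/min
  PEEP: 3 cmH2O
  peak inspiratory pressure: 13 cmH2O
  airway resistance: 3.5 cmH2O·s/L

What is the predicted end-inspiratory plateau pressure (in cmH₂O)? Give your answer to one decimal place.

10.0

Flow: 51 L/min ÷ 60 = 0.85 L/s.
Pplat = PIP − Raw × flow = 13 − 3.5 × 0.85 = 13 − 2.975 = 10.025 cmH2O.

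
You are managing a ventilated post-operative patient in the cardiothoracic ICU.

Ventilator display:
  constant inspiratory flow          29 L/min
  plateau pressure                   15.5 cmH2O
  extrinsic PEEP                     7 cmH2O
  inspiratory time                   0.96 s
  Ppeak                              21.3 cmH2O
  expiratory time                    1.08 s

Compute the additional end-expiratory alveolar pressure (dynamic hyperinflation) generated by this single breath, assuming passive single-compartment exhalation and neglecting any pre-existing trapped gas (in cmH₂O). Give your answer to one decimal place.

1.6

Flow: 29 L/min ÷ 60 = 0.4833 L/s.
Vt = flow × Ti = 0.4833 L/s × 0.96 s × 1000 mL/L = 463.97 mL.
R = (PIP − Pplat)/V̇ = (21.3 − 15.5) / 0.4833 = 5.8/0.4833 = 12.001 cmH2O·s/L.
C = Vt/(Pplat − PEEP) = 463.97 / (15.5 − 7) = 463.97/8.5 = 54.585 mL/cmH2O.
τ = R × C = 12.001 × 0.05459 L/cmH2O = 0.6551 s.
Fraction remaining = e^(−Te/τ) = e^(−1.08/0.6551) = 0.1923; trapped volume = 463.97 × 0.1923 = 89.221 mL.
Additional alveolar pressure from trapping ≈ V_trapped / C = 89.221 / 54.585 = 1.635 cmH2O.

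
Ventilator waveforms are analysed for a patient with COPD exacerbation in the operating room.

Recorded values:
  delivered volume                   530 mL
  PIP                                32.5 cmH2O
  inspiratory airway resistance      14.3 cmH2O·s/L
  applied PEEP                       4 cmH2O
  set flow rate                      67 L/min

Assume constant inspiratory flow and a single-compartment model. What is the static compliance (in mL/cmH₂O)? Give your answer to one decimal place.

Flow: 67 L/min ÷ 60 = 1.1167 L/s.
Equation of motion (constant flow): PIP = Vt/C + R·V̇ + PEEP.
Vt/C = PIP − R·V̇ − PEEP = 32.5 − 14.3×1.1167 − 4 = 32.5 − 15.969 − 4 = 12.531 cmH2O.
C = Vt / 12.531 = 530 / 12.531 = 42.295 mL/cmH2O.

42.3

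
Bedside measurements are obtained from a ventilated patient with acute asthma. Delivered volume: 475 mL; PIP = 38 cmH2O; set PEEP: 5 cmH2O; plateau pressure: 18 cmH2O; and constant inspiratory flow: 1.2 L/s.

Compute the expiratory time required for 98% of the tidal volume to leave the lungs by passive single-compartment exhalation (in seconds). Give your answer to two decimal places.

R = (PIP − Pplat)/V̇ = (38 − 18) / 1.2 = 20.0/1.2 = 16.667 cmH2O·s/L.
C = Vt/(Pplat − PEEP) = 475.0 / (18 − 5) = 475.0/13.0 = 36.538 mL/cmH2O.
τ = R × C = 16.667 × 0.03654 L/cmH2O = 0.609 s.
t = −τ·ln(1 − 0.98) = −0.609·ln(0.02) = 2.382 s.

2.38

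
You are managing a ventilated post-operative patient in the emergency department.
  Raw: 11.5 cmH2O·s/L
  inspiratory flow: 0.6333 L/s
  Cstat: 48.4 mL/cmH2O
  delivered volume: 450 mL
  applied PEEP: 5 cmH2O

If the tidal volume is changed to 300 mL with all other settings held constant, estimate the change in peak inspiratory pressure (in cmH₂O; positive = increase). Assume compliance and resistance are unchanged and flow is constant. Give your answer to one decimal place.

-3.1

PIP = Vt/C + R·V̇ + PEEP (constant-flow equation of motion).
Only the elastic term changes: ΔPIP = ΔVt / C = (300 − 450) / 48.4 = -3.099 cmH2O.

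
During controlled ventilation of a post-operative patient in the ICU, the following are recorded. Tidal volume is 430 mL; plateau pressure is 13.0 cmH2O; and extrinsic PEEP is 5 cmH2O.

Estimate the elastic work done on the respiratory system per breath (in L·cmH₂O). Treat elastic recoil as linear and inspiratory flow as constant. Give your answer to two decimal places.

Elastic work ≈ ½ × (Pplat − PEEP) × Vt = 0.5 × (13.0 − 5) × 0.430 L = 0.5 × 8.0 × 0.430 = 1.72 L·cmH2O.

1.72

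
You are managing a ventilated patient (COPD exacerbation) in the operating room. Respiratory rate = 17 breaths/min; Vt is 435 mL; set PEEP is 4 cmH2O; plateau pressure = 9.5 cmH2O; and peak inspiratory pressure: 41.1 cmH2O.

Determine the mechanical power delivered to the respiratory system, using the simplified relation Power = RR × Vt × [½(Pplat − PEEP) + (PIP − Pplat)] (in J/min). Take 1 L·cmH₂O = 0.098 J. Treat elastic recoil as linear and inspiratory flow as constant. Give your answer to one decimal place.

Per-breath work = Vt × [½(Pplat−PEEP) + (PIP−Pplat)] = 0.435 × [0.5×5.5 + 31.6] = 0.435 × 34.35 = 14.942 L·cmH2O.
Power = 17 × 14.942 = 254.01 L·cmH2O/min.
× 0.098 J/(L·cmH2O) → 24.893 J/min.

24.9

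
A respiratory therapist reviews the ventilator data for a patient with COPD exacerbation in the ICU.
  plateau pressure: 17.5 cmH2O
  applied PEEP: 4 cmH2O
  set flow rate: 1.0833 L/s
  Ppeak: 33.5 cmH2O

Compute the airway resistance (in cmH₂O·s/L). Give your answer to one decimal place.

Raw = (PIP − Pplat) / flow = (33.5 − 17.5) / 1.0833 = 16.0 / 1.0833 = 14.77 cmH2O·s/L.

14.8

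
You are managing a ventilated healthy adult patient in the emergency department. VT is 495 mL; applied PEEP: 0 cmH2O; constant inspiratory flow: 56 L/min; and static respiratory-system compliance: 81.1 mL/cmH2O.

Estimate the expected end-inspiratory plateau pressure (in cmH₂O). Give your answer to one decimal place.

6.1

Pplat = PEEP + Vt / Cstat = 0 + 495 / 81.1 = 0 + 6.104 = 6.104 cmH2O.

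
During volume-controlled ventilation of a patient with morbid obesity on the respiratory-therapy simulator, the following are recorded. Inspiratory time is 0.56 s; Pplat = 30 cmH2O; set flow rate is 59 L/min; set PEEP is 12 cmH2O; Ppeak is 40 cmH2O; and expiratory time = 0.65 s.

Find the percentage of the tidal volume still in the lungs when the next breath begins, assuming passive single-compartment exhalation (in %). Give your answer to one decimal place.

12.4

Flow: 59 L/min ÷ 60 = 0.9833 L/s.
Vt = flow × Ti = 0.9833 L/s × 0.56 s × 1000 mL/L = 550.65 mL.
R = (PIP − Pplat)/V̇ = (40 − 30) / 0.9833 = 10.0/0.9833 = 10.17 cmH2O·s/L.
C = Vt/(Pplat − PEEP) = 550.65 / (30 − 12) = 550.65/18.0 = 30.592 mL/cmH2O.
τ = R × C = 10.17 × 0.03059 L/cmH2O = 0.3111 s.
Fraction remaining at end-expiration = e^(−Te/τ) = e^(−0.65/0.3111) = 0.1238 → 12.38%.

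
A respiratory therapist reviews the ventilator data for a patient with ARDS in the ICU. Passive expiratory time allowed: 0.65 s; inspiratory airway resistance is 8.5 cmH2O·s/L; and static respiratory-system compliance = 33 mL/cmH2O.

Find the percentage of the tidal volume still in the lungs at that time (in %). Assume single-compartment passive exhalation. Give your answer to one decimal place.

τ = R × C = 8.5 × 33 mL/cmH2O = 8.5 × 0.033 L/cmH2O = 0.2805 s.
Passive exhalation: V(t)/V₀ = e^(−t/τ) = e^(−0.65/0.2805) = 0.09854.
Fraction remaining = 0.09854 → 9.854%.

9.9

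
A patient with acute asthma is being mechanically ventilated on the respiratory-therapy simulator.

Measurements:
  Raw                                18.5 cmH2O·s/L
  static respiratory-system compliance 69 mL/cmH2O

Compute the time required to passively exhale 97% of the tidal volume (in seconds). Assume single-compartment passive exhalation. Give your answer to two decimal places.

τ = R × C = 18.5 × 69 mL/cmH2O = 18.5 × 0.069 L/cmH2O = 1.277 s.
Exhaled fraction f = 1 − e^(−t/τ) → t = −τ·ln(1 − f) = −1.277·ln(0.03) = 4.478 s.

4.48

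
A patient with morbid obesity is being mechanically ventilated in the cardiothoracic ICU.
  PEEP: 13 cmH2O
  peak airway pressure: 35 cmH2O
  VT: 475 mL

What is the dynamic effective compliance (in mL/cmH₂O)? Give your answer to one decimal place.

21.6

Dynamic compliance = Vt / (PIP − PEEP) = 475 / (35 − 13) = 475 / 22.0 = 21.591 mL/cmH2O.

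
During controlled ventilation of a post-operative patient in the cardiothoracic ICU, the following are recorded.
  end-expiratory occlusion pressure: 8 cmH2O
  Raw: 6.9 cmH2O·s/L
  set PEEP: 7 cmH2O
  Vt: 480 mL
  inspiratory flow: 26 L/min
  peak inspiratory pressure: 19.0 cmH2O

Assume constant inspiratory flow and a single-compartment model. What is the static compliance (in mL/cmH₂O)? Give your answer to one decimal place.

59.9

Flow: 26 L/min ÷ 60 = 0.4333 L/s.
Total PEEP = 8 cmH2O (set 7 + intrinsic 1); this is the baseline alveolar pressure.
Equation of motion (constant flow): PIP = Vt/C + R·V̇ + PEEP.
Vt/C = PIP − R·V̇ − PEEP = 19.0 − 6.9×0.4333 − 8 = 19.0 − 2.99 − 8 = 8.01 cmH2O.
C = Vt / 8.01 = 480 / 8.01 = 59.925 mL/cmH2O.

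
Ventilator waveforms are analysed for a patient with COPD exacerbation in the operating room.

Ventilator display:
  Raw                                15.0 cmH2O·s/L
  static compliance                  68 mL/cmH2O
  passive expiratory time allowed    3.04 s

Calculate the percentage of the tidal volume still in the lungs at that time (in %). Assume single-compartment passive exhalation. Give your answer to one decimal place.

5.1

τ = R × C = 15.0 × 68 mL/cmH2O = 15.0 × 0.068 L/cmH2O = 1.02 s.
Passive exhalation: V(t)/V₀ = e^(−t/τ) = e^(−3.04/1.02) = 0.05077.
Fraction remaining = 0.05077 → 5.077%.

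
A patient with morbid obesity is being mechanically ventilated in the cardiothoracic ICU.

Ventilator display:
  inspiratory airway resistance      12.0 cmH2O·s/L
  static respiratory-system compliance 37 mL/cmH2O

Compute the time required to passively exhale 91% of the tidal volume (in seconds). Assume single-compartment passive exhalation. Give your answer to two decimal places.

1.07

τ = R × C = 12.0 × 37 mL/cmH2O = 12.0 × 0.037 L/cmH2O = 0.444 s.
Exhaled fraction f = 1 − e^(−t/τ) → t = −τ·ln(1 − f) = −0.444·ln(0.09) = 1.069 s.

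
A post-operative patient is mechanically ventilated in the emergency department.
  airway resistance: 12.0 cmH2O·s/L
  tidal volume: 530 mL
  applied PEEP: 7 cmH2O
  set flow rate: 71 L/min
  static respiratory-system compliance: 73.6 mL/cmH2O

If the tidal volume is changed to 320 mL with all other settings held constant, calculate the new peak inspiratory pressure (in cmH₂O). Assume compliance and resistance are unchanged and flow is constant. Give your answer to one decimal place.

Flow: 71 L/min ÷ 60 = 1.1833 L/s.
PIP = Vt/C + R·V̇ + PEEP (constant-flow equation of motion).
Only the elastic term changes: ΔPIP = ΔVt / C = (320 − 530) / 73.6 = -2.853 cmH2O.
Original PIP = 530/73.6 + 12.0×1.1833 + 7 = 28.401 cmH2O; new PIP = 28.401 + (-2.853) = 25.548 cmH2O.

25.5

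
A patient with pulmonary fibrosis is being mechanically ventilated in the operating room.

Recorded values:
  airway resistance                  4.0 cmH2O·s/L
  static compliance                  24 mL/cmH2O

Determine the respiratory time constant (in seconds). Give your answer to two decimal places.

τ = R × C = 4.0 × 24 mL/cmH2O = 4.0 × 0.024 L/cmH2O = 0.096 s.

0.10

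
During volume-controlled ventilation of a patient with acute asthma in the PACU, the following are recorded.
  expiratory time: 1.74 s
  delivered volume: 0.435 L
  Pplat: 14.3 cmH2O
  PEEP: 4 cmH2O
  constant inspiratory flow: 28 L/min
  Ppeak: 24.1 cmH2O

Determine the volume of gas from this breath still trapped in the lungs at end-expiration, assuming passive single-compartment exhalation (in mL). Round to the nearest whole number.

Flow: 28 L/min ÷ 60 = 0.4667 L/s.
R = (PIP − Pplat)/V̇ = (24.1 − 14.3) / 0.4667 = 9.8/0.4667 = 20.999 cmH2O·s/L.
C = Vt/(Pplat − PEEP) = 435.0 / (14.3 − 4) = 435.0/10.3 = 42.233 mL/cmH2O.
τ = R × C = 20.999 × 0.04223 L/cmH2O = 0.8868 s.
Fraction remaining = e^(−Te/τ) = e^(−1.74/0.8868) = 0.1406.
Trapped volume = 435.0 × 0.1406 = 61.161 mL.

61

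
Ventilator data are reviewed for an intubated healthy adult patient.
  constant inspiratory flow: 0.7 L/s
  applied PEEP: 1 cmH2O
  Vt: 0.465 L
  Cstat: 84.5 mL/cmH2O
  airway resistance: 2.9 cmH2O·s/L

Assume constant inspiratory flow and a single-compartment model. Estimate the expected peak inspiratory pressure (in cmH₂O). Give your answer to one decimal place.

Equation of motion (constant flow): PIP = Vt/C + R·V̇ + PEEP.
PIP = 465/84.5 + 2.9×0.7 + 1 = 5.503 + 2.03 + 1 = 8.533 cmH2O.

8.5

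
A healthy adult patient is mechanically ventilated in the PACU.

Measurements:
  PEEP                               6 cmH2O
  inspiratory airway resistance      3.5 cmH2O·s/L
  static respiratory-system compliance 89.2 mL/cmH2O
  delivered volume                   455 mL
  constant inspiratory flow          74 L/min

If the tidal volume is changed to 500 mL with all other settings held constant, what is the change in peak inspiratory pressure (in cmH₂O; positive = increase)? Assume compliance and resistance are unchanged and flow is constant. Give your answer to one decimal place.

PIP = Vt/C + R·V̇ + PEEP (constant-flow equation of motion).
Only the elastic term changes: ΔPIP = ΔVt / C = (500 − 455) / 89.2 = 0.5045 cmH2O.

0.5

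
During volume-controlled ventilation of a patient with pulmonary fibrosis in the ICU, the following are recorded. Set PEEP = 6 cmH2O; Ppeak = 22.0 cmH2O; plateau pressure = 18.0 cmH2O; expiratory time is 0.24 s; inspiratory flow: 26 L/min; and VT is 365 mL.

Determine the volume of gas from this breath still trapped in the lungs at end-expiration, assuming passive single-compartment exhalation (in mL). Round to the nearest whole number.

Flow: 26 L/min ÷ 60 = 0.4333 L/s.
R = (PIP − Pplat)/V̇ = (22.0 − 18.0) / 0.4333 = 4.0/0.4333 = 9.231 cmH2O·s/L.
C = Vt/(Pplat − PEEP) = 365.0 / (18.0 − 6) = 365.0/12.0 = 30.417 mL/cmH2O.
τ = R × C = 9.231 × 0.03042 L/cmH2O = 0.2808 s.
Fraction remaining = e^(−Te/τ) = e^(−0.24/0.2808) = 0.4254.
Trapped volume = 365.0 × 0.4254 = 155.27 mL.

155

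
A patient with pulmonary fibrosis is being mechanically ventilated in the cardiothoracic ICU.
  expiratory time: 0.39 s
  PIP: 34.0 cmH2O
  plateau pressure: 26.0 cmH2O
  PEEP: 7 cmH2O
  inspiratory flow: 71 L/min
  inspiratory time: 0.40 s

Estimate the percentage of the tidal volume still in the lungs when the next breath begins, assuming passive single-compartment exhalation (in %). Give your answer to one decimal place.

9.9

Flow: 71 L/min ÷ 60 = 1.1833 L/s.
Vt = flow × Ti = 1.1833 L/s × 0.40 s × 1000 mL/L = 473.32 mL.
R = (PIP − Pplat)/V̇ = (34.0 − 26.0) / 1.1833 = 8.0/1.1833 = 6.761 cmH2O·s/L.
C = Vt/(Pplat − PEEP) = 473.32 / (26.0 − 7) = 473.32/19.0 = 24.912 mL/cmH2O.
τ = R × C = 6.761 × 0.02491 L/cmH2O = 0.1684 s.
Fraction remaining at end-expiration = e^(−Te/τ) = e^(−0.39/0.1684) = 0.09868 → 9.868%.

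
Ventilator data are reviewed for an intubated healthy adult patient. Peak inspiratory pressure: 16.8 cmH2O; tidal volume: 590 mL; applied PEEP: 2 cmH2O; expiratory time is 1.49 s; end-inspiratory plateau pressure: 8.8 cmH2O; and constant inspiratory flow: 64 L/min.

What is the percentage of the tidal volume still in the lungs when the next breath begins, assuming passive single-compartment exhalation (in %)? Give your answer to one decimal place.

Flow: 64 L/min ÷ 60 = 1.0667 L/s.
R = (PIP − Pplat)/V̇ = (16.8 − 8.8) / 1.0667 = 8.0/1.0667 = 7.5 cmH2O·s/L.
C = Vt/(Pplat − PEEP) = 590.0 / (8.8 − 2) = 590.0/6.8 = 86.765 mL/cmH2O.
τ = R × C = 7.5 × 0.08677 L/cmH2O = 0.6508 s.
Fraction remaining at end-expiration = e^(−Te/τ) = e^(−1.49/0.6508) = 0.1013 → 10.13%.

10.1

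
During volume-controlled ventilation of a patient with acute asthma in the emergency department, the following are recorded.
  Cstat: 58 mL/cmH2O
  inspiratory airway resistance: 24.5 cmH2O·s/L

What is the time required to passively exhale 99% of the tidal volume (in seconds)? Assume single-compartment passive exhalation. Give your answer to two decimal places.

τ = R × C = 24.5 × 58 mL/cmH2O = 24.5 × 0.058 L/cmH2O = 1.421 s.
Exhaled fraction f = 1 − e^(−t/τ) → t = −τ·ln(1 − f) = −1.421·ln(0.01) = 6.544 s.

6.54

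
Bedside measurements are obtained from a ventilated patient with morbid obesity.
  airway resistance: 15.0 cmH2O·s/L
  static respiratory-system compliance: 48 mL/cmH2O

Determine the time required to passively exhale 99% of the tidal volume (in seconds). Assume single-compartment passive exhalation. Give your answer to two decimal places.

3.32

τ = R × C = 15.0 × 48 mL/cmH2O = 15.0 × 0.048 L/cmH2O = 0.72 s.
Exhaled fraction f = 1 − e^(−t/τ) → t = −τ·ln(1 − f) = −0.72·ln(0.01) = 3.316 s.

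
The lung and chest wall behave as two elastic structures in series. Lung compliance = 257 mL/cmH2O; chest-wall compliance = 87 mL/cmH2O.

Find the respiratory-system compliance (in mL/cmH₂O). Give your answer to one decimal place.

Lung and chest wall are elastances in series: 1/Crs = 1/CL + 1/Ccw.
1/Crs = 1/257 + 1/87 = 0.01539.
Crs = 64.977 mL/cmH2O.

65.0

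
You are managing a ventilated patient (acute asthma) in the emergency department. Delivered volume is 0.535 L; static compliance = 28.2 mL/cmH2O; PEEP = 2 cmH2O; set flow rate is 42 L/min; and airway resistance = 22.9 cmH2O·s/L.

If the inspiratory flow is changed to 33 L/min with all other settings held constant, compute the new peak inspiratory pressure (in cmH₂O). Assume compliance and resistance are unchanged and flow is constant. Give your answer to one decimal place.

33.6

Flow: 42 L/min ÷ 60 = 0.7 L/s.
New flow: 33 L/min ÷ 60 = 0.55 L/s.
PIP = Vt/C + R·V̇ + PEEP (constant-flow equation of motion).
Only the resistive term changes: ΔPIP = R × ΔV̇ = 22.9 × (0.55 − 0.7) = 22.9 × -0.15 = -3.435 cmH2O.
Original PIP = 535/28.2 + 22.9×0.7 + 2 = 37.002 cmH2O; new PIP = 37.002 + (-3.435) = 33.567 cmH2O.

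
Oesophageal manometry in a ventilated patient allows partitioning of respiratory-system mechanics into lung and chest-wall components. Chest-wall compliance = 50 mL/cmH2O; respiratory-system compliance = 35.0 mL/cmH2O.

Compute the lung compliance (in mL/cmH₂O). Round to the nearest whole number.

1/CL = 1/Crs − 1/Ccw.
1/CL = 1/35.0 − 1/50 = 0.008571.
CL = 116.67 mL/cmH2O.

117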